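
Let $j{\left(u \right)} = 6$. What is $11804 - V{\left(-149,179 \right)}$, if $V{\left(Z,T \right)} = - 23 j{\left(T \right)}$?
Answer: $11942$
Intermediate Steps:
$V{\left(Z,T \right)} = -138$ ($V{\left(Z,T \right)} = \left(-23\right) 6 = -138$)
$11804 - V{\left(-149,179 \right)} = 11804 - -138 = 11804 + 138 = 11942$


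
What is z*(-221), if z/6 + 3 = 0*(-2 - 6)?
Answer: 3978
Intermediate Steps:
z = -18 (z = -18 + 6*(0*(-2 - 6)) = -18 + 6*(0*(-8)) = -18 + 6*0 = -18 + 0 = -18)
z*(-221) = -18*(-221) = 3978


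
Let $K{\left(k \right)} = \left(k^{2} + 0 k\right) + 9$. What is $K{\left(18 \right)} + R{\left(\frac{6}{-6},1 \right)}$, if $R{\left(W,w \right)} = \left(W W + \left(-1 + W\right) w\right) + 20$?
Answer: $352$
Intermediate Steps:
$R{\left(W,w \right)} = 20 + W^{2} + w \left(-1 + W\right)$ ($R{\left(W,w \right)} = \left(W^{2} + w \left(-1 + W\right)\right) + 20 = 20 + W^{2} + w \left(-1 + W\right)$)
$K{\left(k \right)} = 9 + k^{2}$ ($K{\left(k \right)} = \left(k^{2} + 0\right) + 9 = k^{2} + 9 = 9 + k^{2}$)
$K{\left(18 \right)} + R{\left(\frac{6}{-6},1 \right)} = \left(9 + 18^{2}\right) + \left(20 + \left(\frac{6}{-6}\right)^{2} - 1 + \frac{6}{-6} \cdot 1\right) = \left(9 + 324\right) + \left(20 + \left(6 \left(- \frac{1}{6}\right)\right)^{2} - 1 + 6 \left(- \frac{1}{6}\right) 1\right) = 333 + \left(20 + \left(-1\right)^{2} - 1 - 1\right) = 333 + \left(20 + 1 - 1 - 1\right) = 333 + 19 = 352$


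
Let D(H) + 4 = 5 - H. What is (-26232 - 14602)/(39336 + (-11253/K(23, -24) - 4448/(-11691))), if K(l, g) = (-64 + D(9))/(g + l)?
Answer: -3819122352/3664435345 ≈ -1.0422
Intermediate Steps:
D(H) = 1 - H (D(H) = -4 + (5 - H) = 1 - H)
K(l, g) = -72/(g + l) (K(l, g) = (-64 + (1 - 1*9))/(g + l) = (-64 + (1 - 9))/(g + l) = (-64 - 8)/(g + l) = -72/(g + l))
(-26232 - 14602)/(39336 + (-11253/K(23, -24) - 4448/(-11691))) = (-26232 - 14602)/(39336 + (-11253/((-72/(-24 + 23))) - 4448/(-11691))) = -40834/(39336 + (-11253/((-72/(-1))) - 4448*(-1/11691))) = -40834/(39336 + (-11253/((-72*(-1))) + 4448/11691)) = -40834/(39336 + (-11253/72 + 4448/11691)) = -40834/(39336 + (-11253*1/72 + 4448/11691)) = -40834/(39336 + (-3751/24 + 4448/11691)) = -40834/(39336 - 14582063/93528) = -40834/3664435345/93528 = -40834*93528/3664435345 = -3819122352/3664435345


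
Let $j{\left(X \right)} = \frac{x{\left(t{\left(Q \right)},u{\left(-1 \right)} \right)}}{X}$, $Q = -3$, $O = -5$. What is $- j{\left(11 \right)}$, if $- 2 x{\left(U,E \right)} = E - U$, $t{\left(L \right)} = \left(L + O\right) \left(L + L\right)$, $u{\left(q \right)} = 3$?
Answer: $- \frac{45}{22} \approx -2.0455$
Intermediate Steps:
$t{\left(L \right)} = 2 L \left(-5 + L\right)$ ($t{\left(L \right)} = \left(L - 5\right) \left(L + L\right) = \left(-5 + L\right) 2 L = 2 L \left(-5 + L\right)$)
$x{\left(U,E \right)} = \frac{U}{2} - \frac{E}{2}$ ($x{\left(U,E \right)} = - \frac{E - U}{2} = \frac{U}{2} - \frac{E}{2}$)
$j{\left(X \right)} = \frac{45}{2 X}$ ($j{\left(X \right)} = \frac{\frac{2 \left(-3\right) \left(-5 - 3\right)}{2} - \frac{3}{2}}{X} = \frac{\frac{2 \left(-3\right) \left(-8\right)}{2} - \frac{3}{2}}{X} = \frac{\frac{1}{2} \cdot 48 - \frac{3}{2}}{X} = \frac{24 - \frac{3}{2}}{X} = \frac{45}{2 X}$)
$- j{\left(11 \right)} = - \frac{45}{2 \cdot 11} = \left(-1\right) \frac{45}{22} = - \frac{45}{22}$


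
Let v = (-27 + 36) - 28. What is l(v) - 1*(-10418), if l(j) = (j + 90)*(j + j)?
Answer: 7720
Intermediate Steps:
v = -19 (v = 9 - 28 = -19)
l(j) = 2*j*(90 + j) (l(j) = (90 + j)*(2*j) = 2*j*(90 + j))
l(v) - 1*(-10418) = 2*(-19)*(90 - 19) - 1*(-10418) = 2*(-19)*71 + 10418 = -2698 + 10418 = 7720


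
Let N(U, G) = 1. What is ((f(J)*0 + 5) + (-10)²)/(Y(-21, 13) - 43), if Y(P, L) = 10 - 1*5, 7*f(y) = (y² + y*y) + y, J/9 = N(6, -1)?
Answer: -105/38 ≈ -2.7632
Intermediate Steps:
J = 9 (J = 9*1 = 9)
f(y) = y/7 + 2*y²/7 (f(y) = ((y² + y*y) + y)/7 = ((y² + y²) + y)/7 = (2*y² + y)/7 = (y + 2*y²)/7 = y/7 + 2*y²/7)
Y(P, L) = 5 (Y(P, L) = 10 - 5 = 5)
((f(J)*0 + 5) + (-10)²)/(Y(-21, 13) - 43) = ((((⅐)*9*(1 + 2*9))*0 + 5) + (-10)²)/(5 - 43) = ((((⅐)*9*(1 + 18))*0 + 5) + 100)/(-38) = ((((⅐)*9*19)*0 + 5) + 100)*(-1/38) = (((171/7)*0 + 5) + 100)*(-1/38) = ((0 + 5) + 100)*(-1/38) = (5 + 100)*(-1/38) = 105*(-1/38) = -105/38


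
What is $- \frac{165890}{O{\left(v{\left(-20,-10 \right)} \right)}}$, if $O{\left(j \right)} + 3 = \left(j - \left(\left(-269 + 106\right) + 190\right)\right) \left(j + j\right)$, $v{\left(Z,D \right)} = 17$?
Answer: $\frac{165890}{343} \approx 483.64$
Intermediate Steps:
$O{\left(j \right)} = -3 + 2 j \left(-27 + j\right)$ ($O{\left(j \right)} = -3 + \left(j - \left(\left(-269 + 106\right) + 190\right)\right) \left(j + j\right) = -3 + \left(j - \left(-163 + 190\right)\right) 2 j = -3 + \left(j - 27\right) 2 j = -3 + \left(-27 + j\right) 2 j = -3 + 2 j \left(-27 + j\right)$)
$- \frac{165890}{O{\left(v{\left(-20,-10 \right)} \right)}} = - \frac{165890}{-3 - 918 + 2 \cdot 17^{2}} = - \frac{165890}{-3 - 918 + 2 \cdot 289} = - \frac{165890}{-3 - 918 + 578} = - \frac{165890}{-343} = \left(-165890\right) \left(- \frac{1}{343}\right) = \frac{165890}{343}$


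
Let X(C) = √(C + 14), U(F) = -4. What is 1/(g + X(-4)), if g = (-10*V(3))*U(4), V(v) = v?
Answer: 12/1439 - √10/14390 ≈ 0.0081194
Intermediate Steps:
X(C) = √(14 + C)
g = 120 (g = -10*3*(-4) = -30*(-4) = 120)
1/(g + X(-4)) = 1/(120 + √(14 - 4)) = 1/(120 + √10)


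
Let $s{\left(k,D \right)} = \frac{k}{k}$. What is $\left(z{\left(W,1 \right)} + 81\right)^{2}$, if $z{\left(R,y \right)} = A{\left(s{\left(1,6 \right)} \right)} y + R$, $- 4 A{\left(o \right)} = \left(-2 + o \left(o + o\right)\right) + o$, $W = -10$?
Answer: $\frac{80089}{16} \approx 5005.6$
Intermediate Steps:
$s{\left(k,D \right)} = 1$
$A{\left(o \right)} = \frac{1}{2} - \frac{o^{2}}{2} - \frac{o}{4}$ ($A{\left(o \right)} = - \frac{\left(-2 + o \left(o + o\right)\right) + o}{4} = - \frac{\left(-2 + o 2 o\right) + o}{4} = - \frac{\left(-2 + 2 o^{2}\right) + o}{4} = - \frac{-2 + o + 2 o^{2}}{4} = \frac{1}{2} - \frac{o^{2}}{2} - \frac{o}{4}$)
$z{\left(R,y \right)} = R - \frac{y}{4}$ ($z{\left(R,y \right)} = \left(\frac{1}{2} - \frac{1^{2}}{2} - \frac{1}{4}\right) y + R = \left(\frac{1}{2} - \frac{1}{2} - \frac{1}{4}\right) y + R = - \frac{y}{4} + R = R - \frac{y}{4}$)
$\left(z{\left(W,1 \right)} + 81\right)^{2} = \left(\left(-10 - \frac{1}{4}\right) + 81\right)^{2} = \left(- \frac{41}{4} + 81\right)^{2} = \left(\frac{283}{4}\right)^{2} = \frac{80089}{16}$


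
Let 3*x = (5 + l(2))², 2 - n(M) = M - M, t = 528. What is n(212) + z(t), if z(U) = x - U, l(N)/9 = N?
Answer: -1049/3 ≈ -349.67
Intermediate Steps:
l(N) = 9*N
n(M) = 2 (n(M) = 2 - (M - M) = 2 - 1*0 = 2 + 0 = 2)
x = 529/3 (x = (5 + 9*2)²/3 = (5 + 18)²/3 = (⅓)*23² = (⅓)*529 = 529/3 ≈ 176.33)
z(U) = 529/3 - U
n(212) + z(t) = 2 + (529/3 - 1*528) = 2 + (529/3 - 528) = 2 - 1055/3 = -1049/3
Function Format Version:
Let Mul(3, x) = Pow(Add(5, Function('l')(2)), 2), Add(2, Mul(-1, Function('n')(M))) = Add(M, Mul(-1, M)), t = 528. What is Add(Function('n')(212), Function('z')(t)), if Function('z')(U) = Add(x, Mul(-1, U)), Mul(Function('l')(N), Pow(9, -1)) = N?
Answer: Rational(-1049, 3) ≈ -349.67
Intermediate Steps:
Function('l')(N) = Mul(9, N)
Function('n')(M) = 2 (Function('n')(M) = Add(2, Mul(-1, Add(M, Mul(-1, M)))) = Add(2, Mul(-1, 0)) = Add(2, 0) = 2)
x = Rational(529, 3) (x = Mul(Rational(1, 3), Pow(Add(5, Mul(9, 2)), 2)) = Mul(Rational(1, 3), Pow(Add(5, 18), 2)) = Mul(Rational(1, 3), Pow(23, 2)) = Mul(Rational(1, 3), 529) = Rational(529, 3) ≈ 176.33)
Function('z')(U) = Add(Rational(529, 3), Mul(-1, U))
Add(Function('n')(212), Function('z')(t)) = Add(2, Add(Rational(529, 3), Mul(-1, 528))) = Add(2, Add(Rational(529, 3), -528)) = Add(2, Rational(-1055, 3)) = Rational(-1049, 3)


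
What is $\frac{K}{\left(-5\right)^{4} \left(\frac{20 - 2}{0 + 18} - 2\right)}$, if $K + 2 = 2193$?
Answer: $- \frac{2191}{625} \approx -3.5056$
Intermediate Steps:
$K = 2191$ ($K = -2 + 2193 = 2191$)
$\frac{K}{\left(-5\right)^{4} \left(\frac{20 - 2}{0 + 18} - 2\right)} = \frac{2191}{\left(-5\right)^{4} \left(\frac{20 - 2}{0 + 18} - 2\right)} = \frac{2191}{625 \left(\frac{18}{18} - 2\right)} = \frac{2191}{625 \left(18 \cdot \frac{1}{18} - 2\right)} = \frac{2191}{625 \left(1 - 2\right)} = \frac{2191}{625 \left(-1\right)} = \frac{2191}{-625} = 2191 \left(- \frac{1}{625}\right) = - \frac{2191}{625}$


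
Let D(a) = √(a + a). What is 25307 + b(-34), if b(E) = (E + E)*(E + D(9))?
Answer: 27619 - 204*√2 ≈ 27331.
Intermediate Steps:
D(a) = √2*√a (D(a) = √(2*a) = √2*√a)
b(E) = 2*E*(E + 3*√2) (b(E) = (E + E)*(E + √2*√9) = (2*E)*(E + √2*3) = (2*E)*(E + 3*√2) = 2*E*(E + 3*√2))
25307 + b(-34) = 25307 + 2*(-34)*(-34 + 3*√2) = 25307 + (2312 - 204*√2) = 27619 - 204*√2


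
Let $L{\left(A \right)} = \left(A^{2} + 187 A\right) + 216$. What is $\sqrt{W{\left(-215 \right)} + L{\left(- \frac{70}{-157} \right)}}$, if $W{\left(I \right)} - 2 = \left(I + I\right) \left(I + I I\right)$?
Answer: $\frac{2 i \sqrt{121913944297}}{157} \approx 4447.9 i$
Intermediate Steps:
$L{\left(A \right)} = 216 + A^{2} + 187 A$
$W{\left(I \right)} = 2 + 2 I \left(I + I^{2}\right)$ ($W{\left(I \right)} = 2 + \left(I + I\right) \left(I + I I\right) = 2 + 2 I \left(I + I^{2}\right)$)
$\sqrt{W{\left(-215 \right)} + L{\left(- \frac{70}{-157} \right)}} = \sqrt{\left(2 + 2 \left(-215\right)^{2} + 2 \left(-215\right)^{3}\right) + \left(216 + \left(- \frac{70}{-157}\right)^{2} + 187 \left(- \frac{70}{-157}\right)\right)} = \sqrt{\left(2 + 2 \cdot 46225 + 2 \left(-9938375\right)\right) + \left(216 + \left(\left(-70\right) \left(- \frac{1}{157}\right)\right)^{2} + 187 \left(\left(-70\right) \left(- \frac{1}{157}\right)\right)\right)} = \sqrt{\left(2 + 92450 - 19876750\right) + \left(216 + \left(\frac{70}{157}\right)^{2} + 187 \cdot \frac{70}{157}\right)} = \sqrt{-19784298 + \left(216 + \frac{4900}{24649} + \frac{13090}{157}\right)} = \sqrt{-19784298 + \frac{7384214}{24649}} = \sqrt{- \frac{487655777188}{24649}} = \frac{2 i \sqrt{121913944297}}{157}$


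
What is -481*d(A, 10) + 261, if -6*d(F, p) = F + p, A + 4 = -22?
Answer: -3065/3 ≈ -1021.7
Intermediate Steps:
A = -26 (A = -4 - 22 = -26)
d(F, p) = -F/6 - p/6 (d(F, p) = -(F + p)/6 = -F/6 - p/6)
-481*d(A, 10) + 261 = -481*(-⅙*(-26) - ⅙*10) + 261 = -481*(13/3 - 5/3) + 261 = -481*8/3 + 261 = -3848/3 + 261 = -3065/3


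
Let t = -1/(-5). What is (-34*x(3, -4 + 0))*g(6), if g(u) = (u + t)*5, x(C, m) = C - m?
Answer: -7378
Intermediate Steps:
t = 1/5 (t = -1*(-1/5) = 1/5 ≈ 0.20000)
g(u) = 1 + 5*u (g(u) = (u + 1/5)*5 = (1/5 + u)*5 = 1 + 5*u)
(-34*x(3, -4 + 0))*g(6) = (-34*(3 - (-4 + 0)))*(1 + 5*6) = (-34*(3 - 1*(-4)))*(1 + 30) = -34*(3 + 4)*31 = -34*7*31 = -238*31 = -7378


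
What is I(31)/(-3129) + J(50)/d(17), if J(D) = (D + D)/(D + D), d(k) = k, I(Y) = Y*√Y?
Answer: 1/17 - 31*√31/3129 ≈ 0.0036619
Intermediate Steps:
I(Y) = Y^(3/2)
J(D) = 1 (J(D) = (2*D)/((2*D)) = (2*D)*(1/(2*D)) = 1)
I(31)/(-3129) + J(50)/d(17) = 31^(3/2)/(-3129) + 1/17 = (31*√31)*(-1/3129) + 1*(1/17) = -31*√31/3129 + 1/17 = 1/17 - 31*√31/3129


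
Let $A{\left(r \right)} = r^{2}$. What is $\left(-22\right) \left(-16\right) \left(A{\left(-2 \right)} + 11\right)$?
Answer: $5280$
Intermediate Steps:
$\left(-22\right) \left(-16\right) \left(A{\left(-2 \right)} + 11\right) = \left(-22\right) \left(-16\right) \left(\left(-2\right)^{2} + 11\right) = 352 \left(4 + 11\right) = 352 \cdot 15 = 5280$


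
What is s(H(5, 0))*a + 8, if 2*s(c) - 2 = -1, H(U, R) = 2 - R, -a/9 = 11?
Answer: -83/2 ≈ -41.500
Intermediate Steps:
a = -99 (a = -9*11 = -99)
s(c) = 1/2 (s(c) = 1 + (1/2)*(-1) = 1 - 1/2 = 1/2)
s(H(5, 0))*a + 8 = (1/2)*(-99) + 8 = -99/2 + 8 = -83/2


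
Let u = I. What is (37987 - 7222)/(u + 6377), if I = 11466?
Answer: 4395/2549 ≈ 1.7242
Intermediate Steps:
u = 11466
(37987 - 7222)/(u + 6377) = (37987 - 7222)/(11466 + 6377) = 30765/17843 = 30765*(1/17843) = 4395/2549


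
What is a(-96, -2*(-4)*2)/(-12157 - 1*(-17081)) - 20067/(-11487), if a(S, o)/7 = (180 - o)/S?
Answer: 789380341/452495904 ≈ 1.7445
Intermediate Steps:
a(S, o) = 7*(180 - o)/S (a(S, o) = 7*((180 - o)/S) = 7*(180 - o)/S)
a(-96, -2*(-4)*2)/(-12157 - 1*(-17081)) - 20067/(-11487) = (7*(180 - (-2*(-4))*2)/(-96))/(-12157 - 1*(-17081)) - 20067/(-11487) = (7*(-1/96)*(180 - 8*2))/(-12157 + 17081) - 20067*(-1/11487) = (7*(-1/96)*(180 - 1*16))/4924 + 6689/3829 = (7*(-1/96)*(180 - 16))*(1/4924) + 6689/3829 = (7*(-1/96)*164)*(1/4924) + 6689/3829 = -287/24*1/4924 + 6689/3829 = -287/118176 + 6689/3829 = 789380341/452495904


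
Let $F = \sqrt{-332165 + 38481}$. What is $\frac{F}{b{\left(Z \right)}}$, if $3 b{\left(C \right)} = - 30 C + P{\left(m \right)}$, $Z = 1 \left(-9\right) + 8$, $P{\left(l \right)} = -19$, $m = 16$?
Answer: $\frac{6 i \sqrt{73421}}{11} \approx 147.8 i$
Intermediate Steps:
$F = 2 i \sqrt{73421}$ ($F = \sqrt{-293684} = 2 i \sqrt{73421} \approx 541.93 i$)
$Z = -1$ ($Z = -9 + 8 = -1$)
$b{\left(C \right)} = - \frac{19}{3} - 10 C$ ($b{\left(C \right)} = \frac{- 30 C - 19}{3} = \frac{-19 - 30 C}{3} = - \frac{19}{3} - 10 C$)
$\frac{F}{b{\left(Z \right)}} = \frac{2 i \sqrt{73421}}{- \frac{19}{3} - -10} = \frac{2 i \sqrt{73421}}{- \frac{19}{3} + 10} = \frac{2 i \sqrt{73421}}{\frac{11}{3}} = 2 i \sqrt{73421} \cdot \frac{3}{11} = \frac{6 i \sqrt{73421}}{11}$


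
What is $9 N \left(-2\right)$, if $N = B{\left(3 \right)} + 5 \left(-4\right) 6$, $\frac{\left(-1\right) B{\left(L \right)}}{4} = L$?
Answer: $2376$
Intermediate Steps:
$B{\left(L \right)} = - 4 L$
$N = -132$ ($N = \left(-4\right) 3 + 5 \left(-4\right) 6 = -12 - 120 = -132$)
$9 N \left(-2\right) = 9 \left(-132\right) \left(-2\right) = \left(-1188\right) \left(-2\right) = 2376$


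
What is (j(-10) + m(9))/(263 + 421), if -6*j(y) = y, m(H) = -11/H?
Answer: 1/1539 ≈ 0.00064977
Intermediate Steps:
j(y) = -y/6
(j(-10) + m(9))/(263 + 421) = (-⅙*(-10) - 11/9)/(263 + 421) = (5/3 - 11*⅑)/684 = (5/3 - 11/9)*(1/684) = (4/9)*(1/684) = 1/1539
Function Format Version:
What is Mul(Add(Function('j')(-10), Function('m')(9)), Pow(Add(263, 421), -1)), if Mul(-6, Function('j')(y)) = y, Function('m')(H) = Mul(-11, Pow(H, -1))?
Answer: Rational(1, 1539) ≈ 0.00064977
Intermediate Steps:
Function('j')(y) = Mul(Rational(-1, 6), y)
Mul(Add(Function('j')(-10), Function('m')(9)), Pow(Add(263, 421), -1)) = Mul(Add(Mul(Rational(-1, 6), -10), Mul(-11, Pow(9, -1))), Pow(Add(263, 421), -1)) = Mul(Add(Rational(5, 3), Mul(-11, Rational(1, 9))), Pow(684, -1)) = Mul(Add(Rational(5, 3), Rational(-11, 9)), Rational(1, 684)) = Mul(Rational(4, 9), Rational(1, 684)) = Rational(1, 1539)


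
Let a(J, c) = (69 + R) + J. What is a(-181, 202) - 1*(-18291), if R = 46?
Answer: 18225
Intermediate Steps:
a(J, c) = 115 + J (a(J, c) = (69 + 46) + J = 115 + J)
a(-181, 202) - 1*(-18291) = (115 - 181) - 1*(-18291) = -66 + 18291 = 18225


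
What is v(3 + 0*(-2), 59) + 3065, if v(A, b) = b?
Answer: 3124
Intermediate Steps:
v(3 + 0*(-2), 59) + 3065 = 59 + 3065 = 3124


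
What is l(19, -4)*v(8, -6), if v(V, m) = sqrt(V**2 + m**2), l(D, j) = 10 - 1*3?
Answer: 70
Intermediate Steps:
l(D, j) = 7 (l(D, j) = 10 - 3 = 7)
l(19, -4)*v(8, -6) = 7*sqrt(8**2 + (-6)**2) = 7*sqrt(64 + 36) = 7*sqrt(100) = 7*10 = 70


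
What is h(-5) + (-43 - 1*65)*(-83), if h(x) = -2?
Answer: 8962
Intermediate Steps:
h(-5) + (-43 - 1*65)*(-83) = -2 + (-43 - 1*65)*(-83) = -2 + (-43 - 65)*(-83) = -2 - 108*(-83) = -2 + 8964 = 8962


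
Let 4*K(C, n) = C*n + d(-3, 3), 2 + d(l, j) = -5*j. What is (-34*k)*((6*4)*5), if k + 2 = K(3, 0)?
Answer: 25500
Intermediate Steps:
d(l, j) = -2 - 5*j
K(C, n) = -17/4 + C*n/4 (K(C, n) = (C*n + (-2 - 5*3))/4 = (C*n + (-2 - 15))/4 = (C*n - 17)/4 = (-17 + C*n)/4 = -17/4 + C*n/4)
k = -25/4 (k = -2 + (-17/4 + (¼)*3*0) = -2 + (-17/4 + 0) = -2 - 17/4 = -25/4 ≈ -6.2500)
(-34*k)*((6*4)*5) = (-34*(-25/4))*((6*4)*5) = 425*(24*5)/2 = (425/2)*120 = 25500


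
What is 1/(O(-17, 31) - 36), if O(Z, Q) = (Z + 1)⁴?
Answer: 1/65500 ≈ 1.5267e-5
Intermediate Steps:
O(Z, Q) = (1 + Z)⁴
1/(O(-17, 31) - 36) = 1/((1 - 17)⁴ - 36) = 1/((-16)⁴ - 36) = 1/(65536 - 36) = 1/65500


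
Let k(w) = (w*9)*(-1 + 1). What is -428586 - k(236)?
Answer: -428586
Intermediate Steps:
k(w) = 0 (k(w) = (9*w)*0 = 0)
-428586 - k(236) = -428586 - 1*0 = -428586 + 0 = -428586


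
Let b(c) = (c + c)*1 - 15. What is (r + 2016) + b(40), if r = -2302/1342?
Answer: 1395200/671 ≈ 2079.3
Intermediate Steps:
r = -1151/671 (r = -2302*1/1342 = -1151/671 ≈ -1.7154)
b(c) = -15 + 2*c (b(c) = (2*c)*1 - 15 = 2*c - 15 = -15 + 2*c)
(r + 2016) + b(40) = (-1151/671 + 2016) + (-15 + 2*40) = 1351585/671 + (-15 + 80) = 1351585/671 + 65 = 1395200/671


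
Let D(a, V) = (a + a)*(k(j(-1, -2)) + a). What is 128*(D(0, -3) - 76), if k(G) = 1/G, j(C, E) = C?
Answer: -9728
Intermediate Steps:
D(a, V) = 2*a*(-1 + a) (D(a, V) = (a + a)*(1/(-1) + a) = (2*a)*(-1 + a) = 2*a*(-1 + a))
128*(D(0, -3) - 76) = 128*(2*0*(-1 + 0) - 76) = 128*(2*0*(-1) - 76) = 128*(0 - 76) = 128*(-76) = -9728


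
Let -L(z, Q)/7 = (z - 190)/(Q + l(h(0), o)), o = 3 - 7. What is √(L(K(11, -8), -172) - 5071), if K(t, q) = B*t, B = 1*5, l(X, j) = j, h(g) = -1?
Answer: I*√9827851/44 ≈ 71.249*I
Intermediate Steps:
o = -4
B = 5
K(t, q) = 5*t
L(z, Q) = -7*(-190 + z)/(-4 + Q) (L(z, Q) = -7*(z - 190)/(Q - 4) = -7*(-190 + z)/(-4 + Q))
√(L(K(11, -8), -172) - 5071) = √(7*(190 - 5*11)/(-4 - 172) - 5071) = √(7*(190 - 1*55)/(-176) - 5071) = √(7*(-1/176)*(190 - 55) - 5071) = √(7*(-1/176)*135 - 5071) = √(-945/176 - 5071) = √(-893441/176) = I*√9827851/44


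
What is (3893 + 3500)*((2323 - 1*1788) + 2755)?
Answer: 24322970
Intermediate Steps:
(3893 + 3500)*((2323 - 1*1788) + 2755) = 7393*((2323 - 1788) + 2755) = 7393*(535 + 2755) = 7393*3290 = 24322970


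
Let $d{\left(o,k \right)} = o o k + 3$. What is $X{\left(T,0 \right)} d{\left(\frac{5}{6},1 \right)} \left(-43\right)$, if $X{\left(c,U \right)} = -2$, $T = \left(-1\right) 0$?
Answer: $\frac{5719}{18} \approx 317.72$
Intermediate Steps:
$d{\left(o,k \right)} = 3 + k o^{2}$ ($d{\left(o,k \right)} = o^{2} k + 3 = k o^{2} + 3 = 3 + k o^{2}$)
$T = 0$
$X{\left(T,0 \right)} d{\left(\frac{5}{6},1 \right)} \left(-43\right) = - 2 \left(3 + 1 \left(\frac{5}{6}\right)^{2}\right) \left(-43\right) = - 2 \left(3 + 1 \cdot \frac{25}{36}\right) \left(-43\right) = - 2 \left(3 + \frac{25}{36}\right) \left(-43\right) = \left(-2\right) \frac{133}{36} \left(-43\right) = \left(- \frac{133}{18}\right) \left(-43\right) = \frac{5719}{18}$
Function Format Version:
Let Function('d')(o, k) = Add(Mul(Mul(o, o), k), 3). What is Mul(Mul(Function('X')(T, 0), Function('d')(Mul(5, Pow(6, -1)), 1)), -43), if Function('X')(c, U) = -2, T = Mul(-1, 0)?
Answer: Rational(5719, 18) ≈ 317.72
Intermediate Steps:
Function('d')(o, k) = Add(3, Mul(k, Pow(o, 2))) (Function('d')(o, k) = Add(Mul(Pow(o, 2), k), 3) = Add(Mul(k, Pow(o, 2)), 3) = Add(3, Mul(k, Pow(o, 2))))
T = 0
Mul(Mul(Function('X')(T, 0), Function('d')(Mul(5, Pow(6, -1)), 1)), -43) = Mul(Mul(-2, Add(3, Mul(1, Pow(Mul(5, Pow(6, -1)), 2)))), -43) = Mul(Mul(-2, Add(3, Mul(1, Pow(Mul(5, Rational(1, 6)), 2)))), -43) = Mul(Mul(-2, Add(3, Mul(1, Pow(Rational(5, 6), 2)))), -43) = Mul(Mul(-2, Add(3, Mul(1, Rational(25, 36)))), -43) = Mul(Mul(-2, Add(3, Rational(25, 36))), -43) = Mul(Mul(-2, Rational(133, 36)), -43) = Mul(Rational(-133, 18), -43) = Rational(5719, 18)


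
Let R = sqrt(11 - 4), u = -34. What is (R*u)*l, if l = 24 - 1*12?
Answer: -408*sqrt(7) ≈ -1079.5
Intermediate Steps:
R = sqrt(7) ≈ 2.6458
l = 12 (l = 24 - 12 = 12)
(R*u)*l = (sqrt(7)*(-34))*12 = -34*sqrt(7)*12 = -408*sqrt(7)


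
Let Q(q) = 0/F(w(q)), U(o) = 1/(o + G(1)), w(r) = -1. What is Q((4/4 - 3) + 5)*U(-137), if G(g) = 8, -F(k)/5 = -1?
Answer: 0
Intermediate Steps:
F(k) = 5 (F(k) = -5*(-1) = 5)
U(o) = 1/(8 + o) (U(o) = 1/(o + 8) = 1/(8 + o))
Q(q) = 0 (Q(q) = 0/5 = 0*(⅕) = 0)
Q((4/4 - 3) + 5)*U(-137) = 0/(8 - 137) = 0/(-129) = 0*(-1/129) = 0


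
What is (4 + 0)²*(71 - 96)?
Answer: -400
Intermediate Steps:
(4 + 0)²*(71 - 96) = 4²*(-25) = 16*(-25) = -400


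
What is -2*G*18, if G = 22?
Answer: -792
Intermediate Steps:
-2*G*18 = -2*22*18 = -44*18 = -792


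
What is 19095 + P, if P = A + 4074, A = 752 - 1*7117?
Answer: 16804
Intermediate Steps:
A = -6365 (A = 752 - 7117 = -6365)
P = -2291 (P = -6365 + 4074 = -2291)
19095 + P = 19095 - 2291 = 16804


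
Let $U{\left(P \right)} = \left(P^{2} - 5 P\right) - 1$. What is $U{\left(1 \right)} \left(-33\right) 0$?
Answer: $0$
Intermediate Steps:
$U{\left(P \right)} = -1 + P^{2} - 5 P$
$U{\left(1 \right)} \left(-33\right) 0 = \left(-1 + 1^{2} - 5\right) \left(-33\right) 0 = \left(-1 + 1 - 5\right) \left(-33\right) 0 = \left(-5\right) \left(-33\right) 0 = 165 \cdot 0 = 0$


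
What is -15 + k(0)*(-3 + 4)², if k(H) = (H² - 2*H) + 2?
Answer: -13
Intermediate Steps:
k(H) = 2 + H² - 2*H
-15 + k(0)*(-3 + 4)² = -15 + (2 + 0² - 2*0)*(-3 + 4)² = -15 + (2 + 0 + 0)*1² = -15 + 2*1 = -15 + 2 = -13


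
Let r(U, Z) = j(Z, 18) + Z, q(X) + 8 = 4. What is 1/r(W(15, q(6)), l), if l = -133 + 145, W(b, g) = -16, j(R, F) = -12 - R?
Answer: -1/12 ≈ -0.083333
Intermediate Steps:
q(X) = -4 (q(X) = -8 + 4 = -4)
l = 12
r(U, Z) = -12 (r(U, Z) = (-12 - Z) + Z = -12)
1/r(W(15, q(6)), l) = 1/(-12) = -1/12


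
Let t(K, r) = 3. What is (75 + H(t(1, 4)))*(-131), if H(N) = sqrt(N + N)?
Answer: -9825 - 131*sqrt(6) ≈ -10146.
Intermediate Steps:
H(N) = sqrt(2)*sqrt(N) (H(N) = sqrt(2*N) = sqrt(2)*sqrt(N))
(75 + H(t(1, 4)))*(-131) = (75 + sqrt(2)*sqrt(3))*(-131) = (75 + sqrt(6))*(-131) = -9825 - 131*sqrt(6)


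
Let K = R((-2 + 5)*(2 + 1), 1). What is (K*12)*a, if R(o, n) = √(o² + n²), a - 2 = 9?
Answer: 132*√82 ≈ 1195.3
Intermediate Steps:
a = 11 (a = 2 + 9 = 11)
R(o, n) = √(n² + o²)
K = √82 (K = √(1² + ((-2 + 5)*(2 + 1))²) = √(1 + (3*3)²) = √(1 + 9²) = √(1 + 81) = √82 ≈ 9.0554)
(K*12)*a = (√82*12)*11 = (12*√82)*11 = 132*√82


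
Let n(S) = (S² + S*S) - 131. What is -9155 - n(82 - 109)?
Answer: -10482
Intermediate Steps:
n(S) = -131 + 2*S² (n(S) = (S² + S²) - 131 = 2*S² - 131 = -131 + 2*S²)
-9155 - n(82 - 109) = -9155 - (-131 + 2*(82 - 109)²) = -9155 - (-131 + 2*(-27)²) = -9155 - (-131 + 2*729) = -9155 - (-131 + 1458) = -9155 - 1*1327 = -9155 - 1327 = -10482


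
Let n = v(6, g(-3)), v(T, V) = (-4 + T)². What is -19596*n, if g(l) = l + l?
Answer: -78384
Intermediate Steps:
g(l) = 2*l
n = 4 (n = (-4 + 6)² = 2² = 4)
-19596*n = -19596*4 = -78384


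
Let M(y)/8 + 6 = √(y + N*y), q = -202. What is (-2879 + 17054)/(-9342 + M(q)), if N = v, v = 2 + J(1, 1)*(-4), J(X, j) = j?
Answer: -66551625/44079586 - 28350*√202/22039793 ≈ -1.5281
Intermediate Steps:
v = -2 (v = 2 + 1*(-4) = 2 - 4 = -2)
N = -2
M(y) = -48 + 8*√(-y) (M(y) = -48 + 8*√(y - 2*y) = -48 + 8*√(-y))
(-2879 + 17054)/(-9342 + M(q)) = (-2879 + 17054)/(-9342 + (-48 + 8*√(-1*(-202)))) = 14175/(-9342 + (-48 + 8*√202)) = 14175/(-9390 + 8*√202)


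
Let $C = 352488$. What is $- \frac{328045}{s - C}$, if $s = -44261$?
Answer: $\frac{328045}{396749} \approx 0.82683$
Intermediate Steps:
$- \frac{328045}{s - C} = - \frac{328045}{-44261 - 352488} = - \frac{328045}{-396749} = \left(-328045\right) \left(- \frac{1}{396749}\right) = \frac{328045}{396749}$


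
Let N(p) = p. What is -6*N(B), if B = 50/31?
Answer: -300/31 ≈ -9.6774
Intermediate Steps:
B = 50/31 (B = 50*(1/31) = 50/31 ≈ 1.6129)
-6*N(B) = -6*50/31 = -300/31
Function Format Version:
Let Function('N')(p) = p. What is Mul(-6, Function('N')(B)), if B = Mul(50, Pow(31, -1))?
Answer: Rational(-300, 31) ≈ -9.6774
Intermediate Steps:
B = Rational(50, 31) (B = Mul(50, Rational(1, 31)) = Rational(50, 31) ≈ 1.6129)
Mul(-6, Function('N')(B)) = Mul(-6, Rational(50, 31)) = Rational(-300, 31)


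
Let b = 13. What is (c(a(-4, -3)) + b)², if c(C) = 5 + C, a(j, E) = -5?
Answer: 169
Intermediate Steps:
(c(a(-4, -3)) + b)² = ((5 - 5) + 13)² = (0 + 13)² = 13² = 169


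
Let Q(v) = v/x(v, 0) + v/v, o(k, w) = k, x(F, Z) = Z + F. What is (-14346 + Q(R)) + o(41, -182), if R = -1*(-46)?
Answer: -14303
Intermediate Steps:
x(F, Z) = F + Z
R = 46
Q(v) = 2 (Q(v) = v/(v + 0) + v/v = v/v + 1 = 1 + 1 = 2)
(-14346 + Q(R)) + o(41, -182) = (-14346 + 2) + 41 = -14344 + 41 = -14303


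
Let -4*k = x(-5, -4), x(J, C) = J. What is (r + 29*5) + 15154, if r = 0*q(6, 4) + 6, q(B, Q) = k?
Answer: 15305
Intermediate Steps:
k = 5/4 (k = -1/4*(-5) = 5/4 ≈ 1.2500)
q(B, Q) = 5/4
r = 6 (r = 0*(5/4) + 6 = 0 + 6 = 6)
(r + 29*5) + 15154 = (6 + 29*5) + 15154 = (6 + 145) + 15154 = 151 + 15154 = 15305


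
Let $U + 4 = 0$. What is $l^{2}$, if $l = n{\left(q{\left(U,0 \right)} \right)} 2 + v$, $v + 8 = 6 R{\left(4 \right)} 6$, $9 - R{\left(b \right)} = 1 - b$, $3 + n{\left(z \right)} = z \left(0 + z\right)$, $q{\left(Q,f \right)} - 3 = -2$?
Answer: $176400$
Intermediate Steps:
$U = -4$ ($U = -4 + 0 = -4$)
$q{\left(Q,f \right)} = 1$ ($q{\left(Q,f \right)} = 3 - 2 = 1$)
$n{\left(z \right)} = -3 + z^{2}$ ($n{\left(z \right)} = -3 + z \left(0 + z\right) = -3 + z z = -3 + z^{2}$)
$R{\left(b \right)} = 8 + b$ ($R{\left(b \right)} = 9 - \left(1 - b\right) = 9 + \left(-1 + b\right) = 8 + b$)
$v = 424$ ($v = -8 + 6 \left(8 + 4\right) 6 = -8 + 6 \cdot 12 \cdot 6 = -8 + 72 \cdot 6 = -8 + 432 = 424$)
$l = 420$ ($l = \left(-3 + 1^{2}\right) 2 + 424 = \left(-3 + 1\right) 2 + 424 = \left(-2\right) 2 + 424 = -4 + 424 = 420$)
$l^{2} = 420^{2} = 176400$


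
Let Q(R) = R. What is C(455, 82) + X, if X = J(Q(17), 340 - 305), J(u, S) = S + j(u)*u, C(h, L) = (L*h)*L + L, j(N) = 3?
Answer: 3059588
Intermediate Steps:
C(h, L) = L + h*L**2 (C(h, L) = h*L**2 + L = L + h*L**2)
J(u, S) = S + 3*u
X = 86 (X = (340 - 305) + 3*17 = 35 + 51 = 86)
C(455, 82) + X = 82*(1 + 82*455) + 86 = 82*(1 + 37310) + 86 = 82*37311 + 86 = 3059502 + 86 = 3059588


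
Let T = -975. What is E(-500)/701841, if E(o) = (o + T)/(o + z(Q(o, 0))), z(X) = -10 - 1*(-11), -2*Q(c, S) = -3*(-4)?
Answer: 1475/350218659 ≈ 4.2117e-6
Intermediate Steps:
Q(c, S) = -6 (Q(c, S) = -(-3)*(-4)/2 = -½*12 = -6)
z(X) = 1 (z(X) = -10 + 11 = 1)
E(o) = (-975 + o)/(1 + o) (E(o) = (o - 975)/(o + 1) = (-975 + o)/(1 + o))
E(-500)/701841 = ((-975 - 500)/(1 - 500))/701841 = (-1475/(-499))*(1/701841) = -1/499*(-1475)*(1/701841) = (1475/499)*(1/701841) = 1475/350218659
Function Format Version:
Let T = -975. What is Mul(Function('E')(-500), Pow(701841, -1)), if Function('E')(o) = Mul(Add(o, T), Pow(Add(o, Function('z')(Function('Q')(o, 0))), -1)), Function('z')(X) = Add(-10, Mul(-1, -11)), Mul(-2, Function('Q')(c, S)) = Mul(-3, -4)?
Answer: Rational(1475, 350218659) ≈ 4.2117e-6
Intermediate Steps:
Function('Q')(c, S) = -6 (Function('Q')(c, S) = Mul(Rational(-1, 2), Mul(-3, -4)) = Mul(Rational(-1, 2), 12) = -6)
Function('z')(X) = 1 (Function('z')(X) = Add(-10, 11) = 1)
Function('E')(o) = Mul(Pow(Add(1, o), -1), Add(-975, o)) (Function('E')(o) = Mul(Add(o, -975), Pow(Add(o, 1), -1)) = Mul(Add(-975, o), Pow(Add(1, o), -1)) = Mul(Pow(Add(1, o), -1), Add(-975, o)))
Mul(Function('E')(-500), Pow(701841, -1)) = Mul(Mul(Pow(Add(1, -500), -1), Add(-975, -500)), Pow(701841, -1)) = Mul(Mul(Pow(-499, -1), -1475), Rational(1, 701841)) = Mul(Mul(Rational(-1, 499), -1475), Rational(1, 701841)) = Mul(Rational(1475, 499), Rational(1, 701841)) = Rational(1475, 350218659)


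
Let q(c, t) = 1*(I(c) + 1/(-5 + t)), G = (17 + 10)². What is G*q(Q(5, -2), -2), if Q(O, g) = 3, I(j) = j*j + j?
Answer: 60507/7 ≈ 8643.9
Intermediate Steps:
I(j) = j + j² (I(j) = j² + j = j + j²)
G = 729 (G = 27² = 729)
q(c, t) = 1/(-5 + t) + c*(1 + c) (q(c, t) = 1*(c*(1 + c) + 1/(-5 + t)) = 1*(1/(-5 + t) + c*(1 + c)) = 1/(-5 + t) + c*(1 + c))
G*q(Q(5, -2), -2) = 729*((1 - 5*3*(1 + 3) + 3*(-2)*(1 + 3))/(-5 - 2)) = 729*((1 - 5*3*4 + 3*(-2)*4)/(-7)) = 729*(-(1 - 60 - 24)/7) = 729*(-⅐*(-83)) = 729*(83/7) = 60507/7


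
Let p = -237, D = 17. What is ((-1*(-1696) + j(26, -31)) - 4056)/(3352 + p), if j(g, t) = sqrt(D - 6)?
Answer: -472/623 + sqrt(11)/3115 ≈ -0.75656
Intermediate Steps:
j(g, t) = sqrt(11) (j(g, t) = sqrt(17 - 6) = sqrt(11))
((-1*(-1696) + j(26, -31)) - 4056)/(3352 + p) = ((-1*(-1696) + sqrt(11)) - 4056)/(3352 - 237) = ((1696 + sqrt(11)) - 4056)/3115 = (-2360 + sqrt(11))*(1/3115) = -472/623 + sqrt(11)/3115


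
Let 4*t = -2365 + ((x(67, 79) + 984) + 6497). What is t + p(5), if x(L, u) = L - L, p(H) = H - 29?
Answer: 1255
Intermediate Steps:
p(H) = -29 + H
x(L, u) = 0
t = 1279 (t = (-2365 + ((0 + 984) + 6497))/4 = (-2365 + (984 + 6497))/4 = (-2365 + 7481)/4 = (1/4)*5116 = 1279)
t + p(5) = 1279 + (-29 + 5) = 1279 - 24 = 1255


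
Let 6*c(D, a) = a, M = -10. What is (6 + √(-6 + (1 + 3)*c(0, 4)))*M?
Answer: -60 - 10*I*√30/3 ≈ -60.0 - 18.257*I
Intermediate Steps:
c(D, a) = a/6
(6 + √(-6 + (1 + 3)*c(0, 4)))*M = (6 + √(-6 + (1 + 3)*((⅙)*4)))*(-10) = (6 + √(-6 + 4*(⅔)))*(-10) = (6 + √(-6 + 8/3))*(-10) = (6 + √(-10/3))*(-10) = (6 + I*√30/3)*(-10) = -60 - 10*I*√30/3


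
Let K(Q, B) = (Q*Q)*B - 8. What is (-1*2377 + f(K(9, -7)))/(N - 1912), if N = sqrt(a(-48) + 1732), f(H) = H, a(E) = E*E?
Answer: 470352/304309 + 492*sqrt(1009)/304309 ≈ 1.5970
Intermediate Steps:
K(Q, B) = -8 + B*Q**2 (K(Q, B) = Q**2*B - 8 = B*Q**2 - 8 = -8 + B*Q**2)
a(E) = E**2
N = 2*sqrt(1009) (N = sqrt((-48)**2 + 1732) = sqrt(2304 + 1732) = sqrt(4036) = 2*sqrt(1009) ≈ 63.530)
(-1*2377 + f(K(9, -7)))/(N - 1912) = (-1*2377 + (-8 - 7*9**2))/(2*sqrt(1009) - 1912) = (-2377 + (-8 - 7*81))/(-1912 + 2*sqrt(1009)) = (-2377 + (-8 - 567))/(-1912 + 2*sqrt(1009)) = (-2377 - 575)/(-1912 + 2*sqrt(1009)) = -2952/(-1912 + 2*sqrt(1009))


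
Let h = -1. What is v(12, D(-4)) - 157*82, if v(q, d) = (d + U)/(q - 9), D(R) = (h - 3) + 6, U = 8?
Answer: -38612/3 ≈ -12871.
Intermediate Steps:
D(R) = 2 (D(R) = (-1 - 3) + 6 = -4 + 6 = 2)
v(q, d) = (8 + d)/(-9 + q) (v(q, d) = (d + 8)/(q - 9) = (8 + d)/(-9 + q))
v(12, D(-4)) - 157*82 = (8 + 2)/(-9 + 12) - 157*82 = 10/3 - 12874 = -38612/3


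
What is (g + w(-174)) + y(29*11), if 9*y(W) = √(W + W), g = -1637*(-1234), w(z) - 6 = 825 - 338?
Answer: 2020551 + √638/9 ≈ 2.0206e+6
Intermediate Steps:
w(z) = 493 (w(z) = 6 + (825 - 338) = 6 + 487 = 493)
g = 2020058
y(W) = √2*√W/9 (y(W) = √(W + W)/9 = √(2*W)/9 = (√2*√W)/9 = √2*√W/9)
(g + w(-174)) + y(29*11) = (2020058 + 493) + √2*√(29*11)/9 = 2020551 + √2*√319/9 = 2020551 + √638/9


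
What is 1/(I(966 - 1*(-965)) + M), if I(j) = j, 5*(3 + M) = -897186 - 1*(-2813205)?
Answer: 5/1925659 ≈ 2.5965e-6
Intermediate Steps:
M = 1916004/5 (M = -3 + (-897186 - 1*(-2813205))/5 = -3 + (-897186 + 2813205)/5 = -3 + (1/5)*1916019 = -3 + 1916019/5 = 1916004/5 ≈ 3.8320e+5)
1/(I(966 - 1*(-965)) + M) = 1/((966 - 1*(-965)) + 1916004/5) = 1/((966 + 965) + 1916004/5) = 1/(1931 + 1916004/5) = 1/(1925659/5) = 5/1925659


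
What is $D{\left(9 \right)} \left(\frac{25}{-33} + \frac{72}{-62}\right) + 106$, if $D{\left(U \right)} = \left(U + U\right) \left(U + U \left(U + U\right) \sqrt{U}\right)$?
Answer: $- \frac{526724}{31} \approx -16991.0$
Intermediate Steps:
$D{\left(U \right)} = 2 U \left(U + 2 U^{\frac{5}{2}}\right)$ ($D{\left(U \right)} = 2 U \left(U + U 2 U \sqrt{U}\right) = 2 U \left(U + 2 U^{2} \sqrt{U}\right) = 2 U \left(U + 2 U^{\frac{5}{2}}\right)$)
$D{\left(9 \right)} \left(\frac{25}{-33} + \frac{72}{-62}\right) + 106 = \left(2 \cdot 9^{2} + 4 \cdot 9^{\frac{7}{2}}\right) \left(\frac{25}{-33} + \frac{72}{-62}\right) + 106 = \left(2 \cdot 81 + 4 \cdot 2187\right) \left(25 \left(- \frac{1}{33}\right) + 72 \left(- \frac{1}{62}\right)\right) + 106 = \left(162 + 8748\right) \left(- \frac{25}{33} - \frac{36}{31}\right) + 106 = 8910 \left(- \frac{1963}{1023}\right) + 106 = - \frac{530010}{31} + 106 = - \frac{526724}{31}$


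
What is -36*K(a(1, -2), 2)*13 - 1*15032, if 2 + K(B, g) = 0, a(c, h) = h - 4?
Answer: -14096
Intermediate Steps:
a(c, h) = -4 + h
K(B, g) = -2 (K(B, g) = -2 + 0 = -2)
-36*K(a(1, -2), 2)*13 - 1*15032 = -36*(-2)*13 - 1*15032 = 72*13 - 15032 = 936 - 15032 = -14096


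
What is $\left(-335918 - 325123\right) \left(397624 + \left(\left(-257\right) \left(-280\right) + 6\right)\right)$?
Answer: $-310418243190$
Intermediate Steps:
$\left(-335918 - 325123\right) \left(397624 + \left(\left(-257\right) \left(-280\right) + 6\right)\right) = - 661041 \left(397624 + \left(71960 + 6\right)\right) = - 661041 \left(397624 + 71966\right) = \left(-661041\right) 469590 = -310418243190$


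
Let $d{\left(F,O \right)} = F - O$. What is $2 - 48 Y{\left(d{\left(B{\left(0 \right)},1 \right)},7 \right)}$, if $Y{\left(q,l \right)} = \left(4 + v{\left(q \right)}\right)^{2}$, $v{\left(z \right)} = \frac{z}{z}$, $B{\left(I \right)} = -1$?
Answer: $-1198$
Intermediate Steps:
$v{\left(z \right)} = 1$
$Y{\left(q,l \right)} = 25$ ($Y{\left(q,l \right)} = \left(4 + 1\right)^{2} = 5^{2} = 25$)
$2 - 48 Y{\left(d{\left(B{\left(0 \right)},1 \right)},7 \right)} = 2 - 1200 = -1198$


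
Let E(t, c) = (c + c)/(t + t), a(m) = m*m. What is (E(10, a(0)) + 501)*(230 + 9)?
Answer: 119739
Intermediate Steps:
a(m) = m²
E(t, c) = c/t (E(t, c) = (2*c)/((2*t)) = (2*c)*(1/(2*t)) = c/t)
(E(10, a(0)) + 501)*(230 + 9) = (0²/10 + 501)*(230 + 9) = (0*(⅒) + 501)*239 = (0 + 501)*239 = 501*239 = 119739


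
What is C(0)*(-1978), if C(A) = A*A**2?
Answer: 0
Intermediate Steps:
C(A) = A**3
C(0)*(-1978) = 0**3*(-1978) = 0*(-1978) = 0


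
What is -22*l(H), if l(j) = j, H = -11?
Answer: 242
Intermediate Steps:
-22*l(H) = -22*(-11) = 242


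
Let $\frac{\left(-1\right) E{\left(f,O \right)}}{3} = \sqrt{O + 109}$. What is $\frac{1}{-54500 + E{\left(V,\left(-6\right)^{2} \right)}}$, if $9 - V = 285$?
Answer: $- \frac{10900}{594049739} + \frac{3 \sqrt{145}}{2970248695} \approx -1.8336 \cdot 10^{-5}$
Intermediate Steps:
$V = -276$ ($V = 9 - 285 = -276$)
$E{\left(f,O \right)} = - 3 \sqrt{109 + O}$ ($E{\left(f,O \right)} = - 3 \sqrt{O + 109} = - 3 \sqrt{109 + O}$)
$\frac{1}{-54500 + E{\left(V,\left(-6\right)^{2} \right)}} = \frac{1}{-54500 - 3 \sqrt{109 + \left(-6\right)^{2}}} = \frac{1}{-54500 - 3 \sqrt{109 + 36}} = \frac{1}{-54500 - 3 \sqrt{145}}$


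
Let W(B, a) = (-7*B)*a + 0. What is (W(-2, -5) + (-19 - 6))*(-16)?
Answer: 1520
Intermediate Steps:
W(B, a) = -7*B*a (W(B, a) = -7*B*a + 0 = -7*B*a)
(W(-2, -5) + (-19 - 6))*(-16) = (-7*(-2)*(-5) + (-19 - 6))*(-16) = (-70 - 25)*(-16) = -95*(-16) = 1520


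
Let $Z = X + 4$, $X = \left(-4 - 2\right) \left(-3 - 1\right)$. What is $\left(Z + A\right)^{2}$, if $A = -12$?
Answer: $256$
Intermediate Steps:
$X = 24$ ($X = \left(-6\right) \left(-4\right) = 24$)
$Z = 28$ ($Z = 24 + 4 = 28$)
$\left(Z + A\right)^{2} = \left(28 - 12\right)^{2} = 16^{2} = 256$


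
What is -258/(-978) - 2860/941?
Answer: -425717/153383 ≈ -2.7755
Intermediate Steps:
-258/(-978) - 2860/941 = -258*(-1/978) - 2860*1/941 = 43/163 - 2860/941 = -425717/153383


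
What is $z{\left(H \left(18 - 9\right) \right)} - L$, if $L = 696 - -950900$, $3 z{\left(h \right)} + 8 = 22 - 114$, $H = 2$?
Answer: $- \frac{2854888}{3} \approx -9.5163 \cdot 10^{5}$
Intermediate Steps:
$z{\left(h \right)} = - \frac{100}{3}$ ($z{\left(h \right)} = - \frac{8}{3} + \frac{22 - 114}{3} = - \frac{8}{3} + \frac{1}{3} \left(-92\right) = - \frac{8}{3} - \frac{92}{3} = - \frac{100}{3}$)
$L = 951596$ ($L = 696 + 950900 = 951596$)
$z{\left(H \left(18 - 9\right) \right)} - L = - \frac{100}{3} - 951596 = - \frac{2854888}{3}$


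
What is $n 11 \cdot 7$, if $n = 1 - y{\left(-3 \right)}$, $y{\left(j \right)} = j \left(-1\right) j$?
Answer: $770$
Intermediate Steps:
$y{\left(j \right)} = - j^{2}$ ($y{\left(j \right)} = - j j = - j^{2}$)
$n = 10$ ($n = 1 - - \left(-3\right)^{2} = 1 - \left(-1\right) 9 = 1 - -9 = 1 + 9 = 10$)
$n 11 \cdot 7 = 10 \cdot 11 \cdot 7 = 110 \cdot 7 = 770$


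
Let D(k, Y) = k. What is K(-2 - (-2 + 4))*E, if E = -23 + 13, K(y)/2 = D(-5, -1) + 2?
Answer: 60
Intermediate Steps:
K(y) = -6 (K(y) = 2*(-5 + 2) = 2*(-3) = -6)
E = -10
K(-2 - (-2 + 4))*E = -6*(-10) = 60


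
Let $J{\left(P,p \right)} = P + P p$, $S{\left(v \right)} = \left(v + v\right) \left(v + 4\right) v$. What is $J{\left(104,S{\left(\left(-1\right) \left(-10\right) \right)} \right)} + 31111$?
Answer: $322415$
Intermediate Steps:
$S{\left(v \right)} = 2 v^{2} \left(4 + v\right)$ ($S{\left(v \right)} = 2 v \left(4 + v\right) v = 2 v^{2} \left(4 + v\right)$)
$J{\left(104,S{\left(\left(-1\right) \left(-10\right) \right)} \right)} + 31111 = 104 \left(1 + 2 \left(\left(-1\right) \left(-10\right)\right)^{2} \left(4 - -10\right)\right) + 31111 = 104 \left(1 + 2 \cdot 10^{2} \left(4 + 10\right)\right) + 31111 = 104 \left(1 + 2 \cdot 100 \cdot 14\right) + 31111 = 104 \left(1 + 2800\right) + 31111 = 104 \cdot 2801 + 31111 = 291304 + 31111 = 322415$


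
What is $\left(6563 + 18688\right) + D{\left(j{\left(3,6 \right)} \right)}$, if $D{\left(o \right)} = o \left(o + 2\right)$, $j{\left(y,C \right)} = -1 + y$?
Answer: $25259$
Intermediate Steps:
$D{\left(o \right)} = o \left(2 + o\right)$
$\left(6563 + 18688\right) + D{\left(j{\left(3,6 \right)} \right)} = \left(6563 + 18688\right) + \left(-1 + 3\right) \left(2 + \left(-1 + 3\right)\right) = 25251 + 2 \left(2 + 2\right) = 25251 + 2 \cdot 4 = 25251 + 8 = 25259$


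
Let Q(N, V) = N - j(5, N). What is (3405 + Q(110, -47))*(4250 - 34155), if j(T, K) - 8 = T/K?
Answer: -2307260465/22 ≈ -1.0488e+8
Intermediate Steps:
j(T, K) = 8 + T/K
Q(N, V) = -8 + N - 5/N (Q(N, V) = N - (8 + 5/N) = N + (-8 - 5/N) = -8 + N - 5/N)
(3405 + Q(110, -47))*(4250 - 34155) = (3405 + (-8 + 110 - 5/110))*(4250 - 34155) = (3405 + (-8 + 110 - 5*1/110))*(-29905) = (3405 + (-8 + 110 - 1/22))*(-29905) = (3405 + 2243/22)*(-29905) = (77153/22)*(-29905) = -2307260465/22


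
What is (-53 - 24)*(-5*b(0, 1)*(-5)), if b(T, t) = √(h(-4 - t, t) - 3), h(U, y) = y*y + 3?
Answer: -1925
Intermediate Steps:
h(U, y) = 3 + y² (h(U, y) = y² + 3 = 3 + y²)
b(T, t) = √(t²) (b(T, t) = √((3 + t²) - 3) = √(t²))
(-53 - 24)*(-5*b(0, 1)*(-5)) = (-53 - 24)*(-5*√(1²)*(-5)) = -77*(-5*√1)*(-5) = -77*(-5*1)*(-5) = -(-385)*(-5) = -77*25 = -1925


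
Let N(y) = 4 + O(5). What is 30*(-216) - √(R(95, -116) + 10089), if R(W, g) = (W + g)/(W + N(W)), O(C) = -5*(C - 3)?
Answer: -6480 - 10*√799131/89 ≈ -6580.4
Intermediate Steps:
O(C) = 15 - 5*C (O(C) = -5*(-3 + C) = 15 - 5*C)
N(y) = -6 (N(y) = 4 + (15 - 5*5) = 4 + (15 - 25) = 4 - 10 = -6)
R(W, g) = (W + g)/(-6 + W) (R(W, g) = (W + g)/(W - 6) = (W + g)/(-6 + W))
30*(-216) - √(R(95, -116) + 10089) = 30*(-216) - √((95 - 116)/(-6 + 95) + 10089) = -6480 - √(-21/89 + 10089) = -6480 - √(897900/89) = -6480 - 10*√799131/89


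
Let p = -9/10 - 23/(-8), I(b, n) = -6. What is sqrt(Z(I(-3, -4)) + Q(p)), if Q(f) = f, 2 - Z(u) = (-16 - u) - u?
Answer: sqrt(3190)/20 ≈ 2.8240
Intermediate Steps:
Z(u) = 18 + 2*u (Z(u) = 2 - ((-16 - u) - u) = 2 - (-16 - 2*u) = 2 + (16 + 2*u) = 18 + 2*u)
p = 79/40 (p = -9*1/10 - 23*(-1/8) = -9/10 + 23/8 = 79/40 ≈ 1.9750)
sqrt(Z(I(-3, -4)) + Q(p)) = sqrt((18 + 2*(-6)) + 79/40) = sqrt((18 - 12) + 79/40) = sqrt(6 + 79/40) = sqrt(319/40) = sqrt(3190)/20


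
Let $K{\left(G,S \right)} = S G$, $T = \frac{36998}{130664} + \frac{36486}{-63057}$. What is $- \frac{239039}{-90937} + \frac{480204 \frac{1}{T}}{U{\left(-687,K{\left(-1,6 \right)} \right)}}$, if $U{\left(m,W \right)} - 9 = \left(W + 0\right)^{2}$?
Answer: $- \frac{6662393509950625091}{184482665614555} \approx -36114.0$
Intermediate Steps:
$T = - \frac{405737303}{1373213308}$ ($T = 36998 \cdot \frac{1}{130664} + 36486 \left(- \frac{1}{63057}\right) = \frac{18499}{65332} - \frac{12162}{21019} = - \frac{405737303}{1373213308} \approx -0.29547$)
$K{\left(G,S \right)} = G S$
$U{\left(m,W \right)} = 9 + W^{2}$ ($U{\left(m,W \right)} = 9 + \left(W + 0\right)^{2} = 9 + W^{2}$)
$- \frac{239039}{-90937} + \frac{480204 \frac{1}{T}}{U{\left(-687,K{\left(-1,6 \right)} \right)}} = - \frac{239039}{-90937} + \frac{480204 \frac{1}{- \frac{405737303}{1373213308}}}{9 + \left(\left(-1\right) 6\right)^{2}} = \left(-239039\right) \left(- \frac{1}{90937}\right) + \frac{480204 \left(- \frac{1373213308}{405737303}\right)}{9 + \left(-6\right)^{2}} = \frac{239039}{90937} - \frac{659422523354832}{405737303 \left(9 + 36\right)} = \frac{239039}{90937} - \frac{659422523354832}{405737303 \cdot 45} = \frac{239039}{90937} - \frac{73269169261648}{2028686515} = - \frac{6662393509950625091}{184482665614555}$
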